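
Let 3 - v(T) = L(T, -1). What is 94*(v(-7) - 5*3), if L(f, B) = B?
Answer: -1034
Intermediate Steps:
v(T) = 4 (v(T) = 3 - 1*(-1) = 3 + 1 = 4)
94*(v(-7) - 5*3) = 94*(4 - 5*3) = 94*(4 - 15) = 94*(-11) = -1034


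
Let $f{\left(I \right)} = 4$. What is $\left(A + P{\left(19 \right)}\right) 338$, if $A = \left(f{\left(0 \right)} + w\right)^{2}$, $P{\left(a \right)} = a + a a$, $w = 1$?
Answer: $136890$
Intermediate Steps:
$P{\left(a \right)} = a + a^{2}$
$A = 25$ ($A = \left(4 + 1\right)^{2} = 5^{2} = 25$)
$\left(A + P{\left(19 \right)}\right) 338 = \left(25 + 19 \left(1 + 19\right)\right) 338 = \left(25 + 19 \cdot 20\right) 338 = \left(25 + 380\right) 338 = 405 \cdot 338 = 136890$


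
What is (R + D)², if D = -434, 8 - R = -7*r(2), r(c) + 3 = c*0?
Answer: 199809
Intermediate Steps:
r(c) = -3 (r(c) = -3 + c*0 = -3 + 0 = -3)
R = -13 (R = 8 - (-7)*(-3) = 8 - 1*21 = 8 - 21 = -13)
(R + D)² = (-13 - 434)² = (-447)² = 199809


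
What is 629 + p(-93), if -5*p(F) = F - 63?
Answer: 3301/5 ≈ 660.20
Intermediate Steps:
p(F) = 63/5 - F/5 (p(F) = -(F - 63)/5 = -(-63 + F)/5 = 63/5 - F/5)
629 + p(-93) = 629 + (63/5 - ⅕*(-93)) = 629 + (63/5 + 93/5) = 629 + 156/5 = 3301/5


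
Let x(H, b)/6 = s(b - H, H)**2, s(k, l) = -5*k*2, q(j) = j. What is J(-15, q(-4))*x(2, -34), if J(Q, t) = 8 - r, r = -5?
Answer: 10108800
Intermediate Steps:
s(k, l) = -10*k
x(H, b) = 6*(-10*b + 10*H)**2 (x(H, b) = 6*(-10*(b - H))**2 = 6*(-10*b + 10*H)**2)
J(Q, t) = 13 (J(Q, t) = 8 - 1*(-5) = 8 + 5 = 13)
J(-15, q(-4))*x(2, -34) = 13*(600*(2 - 1*(-34))**2) = 13*(600*(2 + 34)**2) = 13*(600*36**2) = 13*(600*1296) = 13*777600 = 10108800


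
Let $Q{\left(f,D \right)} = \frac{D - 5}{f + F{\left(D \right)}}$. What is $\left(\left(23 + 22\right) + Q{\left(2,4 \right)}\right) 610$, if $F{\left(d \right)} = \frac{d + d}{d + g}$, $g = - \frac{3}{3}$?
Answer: $\frac{191235}{7} \approx 27319.0$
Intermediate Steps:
$g = -1$ ($g = \left(-3\right) \frac{1}{3} = -1$)
$F{\left(d \right)} = \frac{2 d}{-1 + d}$ ($F{\left(d \right)} = \frac{d + d}{d - 1} = \frac{2 d}{-1 + d}$)
$Q{\left(f,D \right)} = \frac{-5 + D}{f + \frac{2 D}{-1 + D}}$ ($Q{\left(f,D \right)} = \frac{D - 5}{f + \frac{2 D}{-1 + D}} = \frac{-5 + D}{f + \frac{2 D}{-1 + D}}$)
$\left(\left(23 + 22\right) + Q{\left(2,4 \right)}\right) 610 = \left(\left(23 + 22\right) + \frac{\left(-1 + 4\right) \left(-5 + 4\right)}{2 \cdot 4 + 2 \left(-1 + 4\right)}\right) 610 = \left(45 + \frac{1}{8 + 2 \cdot 3} \cdot 3 \left(-1\right)\right) 610 = \left(45 + \frac{1}{8 + 6} \cdot 3 \left(-1\right)\right) 610 = \left(45 + \frac{1}{14} \cdot 3 \left(-1\right)\right) 610 = \left(45 - \frac{3}{14}\right) 610 = \frac{627}{14} \cdot 610 = \frac{191235}{7}$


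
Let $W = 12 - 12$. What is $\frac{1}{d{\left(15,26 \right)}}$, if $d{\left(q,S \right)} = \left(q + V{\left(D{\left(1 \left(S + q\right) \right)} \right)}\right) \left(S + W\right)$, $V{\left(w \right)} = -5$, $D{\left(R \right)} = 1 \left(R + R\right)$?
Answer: $\frac{1}{260} \approx 0.0038462$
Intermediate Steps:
$D{\left(R \right)} = 2 R$ ($D{\left(R \right)} = 1 \cdot 2 R = 2 R$)
$W = 0$
$d{\left(q,S \right)} = S \left(-5 + q\right)$ ($d{\left(q,S \right)} = \left(q - 5\right) \left(S + 0\right) = \left(-5 + q\right) S = S \left(-5 + q\right)$)
$\frac{1}{d{\left(15,26 \right)}} = \frac{1}{26 \left(-5 + 15\right)} = \frac{1}{26 \cdot 10} = \frac{1}{260}$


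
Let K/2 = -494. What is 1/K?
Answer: -1/988 ≈ -0.0010121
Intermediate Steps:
K = -988 (K = 2*(-494) = -988)
1/K = 1/(-988) = -1/988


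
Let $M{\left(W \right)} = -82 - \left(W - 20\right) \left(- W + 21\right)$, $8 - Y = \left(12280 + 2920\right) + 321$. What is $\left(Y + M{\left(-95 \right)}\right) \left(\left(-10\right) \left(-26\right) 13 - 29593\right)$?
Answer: $59110315$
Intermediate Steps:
$Y = -15513$ ($Y = 8 - \left(\left(12280 + 2920\right) + 321\right) = 8 - \left(15200 + 321\right) = 8 - 15521 = -15513$)
$M{\left(W \right)} = -82 - \left(-20 + W\right) \left(21 - W\right)$
$\left(Y + M{\left(-95 \right)}\right) \left(\left(-10\right) \left(-26\right) 13 - 29593\right) = \left(-15513 + \left(338 + \left(-95\right)^{2} - -3895\right)\right) \left(\left(-10\right) \left(-26\right) 13 - 29593\right) = \left(-15513 + \left(338 + 9025 + 3895\right)\right) \left(260 \cdot 13 - 29593\right) = \left(-15513 + 13258\right) \left(3380 - 29593\right) = \left(-2255\right) \left(-26213\right) = 59110315$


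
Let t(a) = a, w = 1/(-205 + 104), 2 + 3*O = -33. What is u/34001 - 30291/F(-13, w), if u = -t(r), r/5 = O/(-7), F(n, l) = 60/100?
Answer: -5149621480/102003 ≈ -50485.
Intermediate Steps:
O = -35/3 (O = -⅔ + (⅓)*(-33) = -⅔ - 11 = -35/3 ≈ -11.667)
w = -1/101 (w = 1/(-101) = -1/101 ≈ -0.0099010)
F(n, l) = ⅗ (F(n, l) = 60*(1/100) = ⅗)
r = 25/3 (r = 5*(-35/3/(-7)) = 5*(-35/3*(-⅐)) = 5*(5/3) = 25/3 ≈ 8.3333)
u = -25/3 (u = -1*25/3 = -25/3 ≈ -8.3333)
u/34001 - 30291/F(-13, w) = -25/3/34001 - 30291/⅗ = -25/3*1/34001 - 30291*5/3 = -25/102003 - 50485 = -5149621480/102003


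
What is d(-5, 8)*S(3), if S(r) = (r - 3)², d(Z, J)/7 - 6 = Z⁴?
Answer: 0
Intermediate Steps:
d(Z, J) = 42 + 7*Z⁴
S(r) = (-3 + r)²
d(-5, 8)*S(3) = (42 + 7*(-5)⁴)*(-3 + 3)² = (42 + 7*625)*0² = (42 + 4375)*0 = 4417*0 = 0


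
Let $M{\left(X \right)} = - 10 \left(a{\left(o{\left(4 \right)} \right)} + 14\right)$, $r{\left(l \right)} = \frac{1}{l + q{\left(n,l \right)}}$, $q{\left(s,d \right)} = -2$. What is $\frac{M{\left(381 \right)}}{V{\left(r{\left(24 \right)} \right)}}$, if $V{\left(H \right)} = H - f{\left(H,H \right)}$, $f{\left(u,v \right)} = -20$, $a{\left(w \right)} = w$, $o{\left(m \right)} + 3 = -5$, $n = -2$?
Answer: $- \frac{440}{147} \approx -2.9932$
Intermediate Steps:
$o{\left(m \right)} = -8$ ($o{\left(m \right)} = -3 - 5 = -8$)
$r{\left(l \right)} = \frac{1}{-2 + l}$ ($r{\left(l \right)} = \frac{1}{l - 2} = \frac{1}{-2 + l}$)
$V{\left(H \right)} = 20 + H$ ($V{\left(H \right)} = H - -20 = H + 20 = 20 + H$)
$M{\left(X \right)} = -60$ ($M{\left(X \right)} = - 10 \left(-8 + 14\right) = \left(-10\right) 6 = -60$)
$\frac{M{\left(381 \right)}}{V{\left(r{\left(24 \right)} \right)}} = - \frac{60}{20 + \frac{1}{-2 + 24}} = - \frac{60}{20 + \frac{1}{22}} = - \frac{60}{\frac{441}{22}} = \left(-60\right) \frac{22}{441} = - \frac{440}{147}$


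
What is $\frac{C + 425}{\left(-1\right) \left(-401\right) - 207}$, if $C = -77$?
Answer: $\frac{174}{97} \approx 1.7938$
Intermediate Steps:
$\frac{C + 425}{\left(-1\right) \left(-401\right) - 207} = \frac{-77 + 425}{\left(-1\right) \left(-401\right) - 207} = \frac{348}{401 - 207} = \frac{348}{194} = 348 \cdot \frac{1}{194} = \frac{174}{97}$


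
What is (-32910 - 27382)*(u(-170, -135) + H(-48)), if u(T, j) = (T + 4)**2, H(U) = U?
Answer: -1658512336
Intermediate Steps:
u(T, j) = (4 + T)**2
(-32910 - 27382)*(u(-170, -135) + H(-48)) = (-32910 - 27382)*((4 - 170)**2 - 48) = -60292*((-166)**2 - 48) = -60292*(27556 - 48) = -60292*27508 = -1658512336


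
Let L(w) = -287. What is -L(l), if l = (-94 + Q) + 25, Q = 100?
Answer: 287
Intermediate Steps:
l = 31 (l = (-94 + 100) + 25 = 6 + 25 = 31)
-L(l) = -1*(-287) = 287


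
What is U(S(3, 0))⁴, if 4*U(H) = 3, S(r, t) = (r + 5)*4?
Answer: 81/256 ≈ 0.31641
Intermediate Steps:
S(r, t) = 20 + 4*r (S(r, t) = (5 + r)*4 = 20 + 4*r)
U(H) = ¾ (U(H) = (¼)*3 = ¾)
U(S(3, 0))⁴ = (¾)⁴ = 81/256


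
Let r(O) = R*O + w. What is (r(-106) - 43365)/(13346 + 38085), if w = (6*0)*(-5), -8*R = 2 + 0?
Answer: -86677/102862 ≈ -0.84265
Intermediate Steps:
R = -¼ (R = -(2 + 0)/8 = -⅛*2 = -¼ ≈ -0.25000)
w = 0 (w = 0*(-5) = 0)
r(O) = -O/4 (r(O) = -O/4 + 0 = -O/4)
(r(-106) - 43365)/(13346 + 38085) = (-¼*(-106) - 43365)/(13346 + 38085) = (53/2 - 43365)/51431 = -86677/2*1/51431 = -86677/102862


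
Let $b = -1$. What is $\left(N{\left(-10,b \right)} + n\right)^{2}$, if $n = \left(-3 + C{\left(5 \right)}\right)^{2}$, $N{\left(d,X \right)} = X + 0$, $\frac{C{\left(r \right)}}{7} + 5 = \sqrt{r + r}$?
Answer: $6566729 - 2056712 \sqrt{10} \approx 62835.0$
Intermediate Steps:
$C{\left(r \right)} = -35 + 7 \sqrt{2} \sqrt{r}$ ($C{\left(r \right)} = -35 + 7 \sqrt{r + r} = -35 + 7 \sqrt{2 r} = -35 + 7 \sqrt{2} \sqrt{r}$)
$N{\left(d,X \right)} = X$
$n = \left(-38 + 7 \sqrt{10}\right)^{2}$ ($n = \left(-3 - \left(35 - 7 \sqrt{2} \sqrt{5}\right)\right)^{2} = \left(-3 - \left(35 - 7 \sqrt{10}\right)\right)^{2} = \left(-38 + 7 \sqrt{10}\right)^{2} \approx 251.67$)
$\left(N{\left(-10,b \right)} + n\right)^{2} = \left(-1 + \left(1934 - 532 \sqrt{10}\right)\right)^{2} = \left(1933 - 532 \sqrt{10}\right)^{2}$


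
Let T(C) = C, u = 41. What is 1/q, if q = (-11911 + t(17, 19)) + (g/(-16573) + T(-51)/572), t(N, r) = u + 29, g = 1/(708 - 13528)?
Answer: -7595654495/89940822110188 ≈ -8.4452e-5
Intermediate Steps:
g = -1/12820 (g = 1/(-12820) = -1/12820 ≈ -7.8003e-5)
t(N, r) = 70 (t(N, r) = 41 + 29 = 70)
q = -89940822110188/7595654495 (q = (-11911 + 70) + (-1/12820/(-16573) - 51/572) = -11841 + (-1/12820*(-1/16573) - 51*1/572) = -11841 + (1/212465860 - 51/572) = -11841 - 677234893/7595654495 = -89940822110188/7595654495 ≈ -11841.)
1/q = 1/(-89940822110188/7595654495) = -7595654495/89940822110188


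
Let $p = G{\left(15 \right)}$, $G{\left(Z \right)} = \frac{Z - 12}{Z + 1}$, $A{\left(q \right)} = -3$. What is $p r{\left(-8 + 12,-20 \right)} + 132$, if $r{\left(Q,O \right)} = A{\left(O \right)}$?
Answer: $\frac{2103}{16} \approx 131.44$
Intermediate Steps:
$G{\left(Z \right)} = \frac{-12 + Z}{1 + Z}$
$r{\left(Q,O \right)} = -3$
$p = \frac{3}{16}$ ($p = \frac{-12 + 15}{1 + 15} = \frac{1}{16} \cdot 3 = \frac{3}{16} \approx 0.1875$)
$p r{\left(-8 + 12,-20 \right)} + 132 = \frac{3}{16} \left(-3\right) + 132 = - \frac{9}{16} + 132 = \frac{2103}{16}$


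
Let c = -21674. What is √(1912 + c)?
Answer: I*√19762 ≈ 140.58*I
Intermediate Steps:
√(1912 + c) = √(1912 - 21674) = √(-19762) = I*√19762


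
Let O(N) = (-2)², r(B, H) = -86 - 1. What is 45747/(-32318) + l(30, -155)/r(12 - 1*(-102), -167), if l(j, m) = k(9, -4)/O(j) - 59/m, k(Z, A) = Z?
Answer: -96934763/67047420 ≈ -1.4458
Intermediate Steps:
r(B, H) = -87
O(N) = 4
l(j, m) = 9/4 - 59/m
45747/(-32318) + l(30, -155)/r(12 - 1*(-102), -167) = 45747/(-32318) + (9/4 - 59/(-155))/(-87) = 45747*(-1/32318) + (9/4 - 59*(-1/155))*(-1/87) = -3519/2486 + (9/4 + 59/155)*(-1/87) = -3519/2486 + (1631/620)*(-1/87) = -3519/2486 - 1631/53940 = -96934763/67047420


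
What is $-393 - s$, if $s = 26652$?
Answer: $-27045$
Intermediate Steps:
$-393 - s = -393 - 26652 = -27045$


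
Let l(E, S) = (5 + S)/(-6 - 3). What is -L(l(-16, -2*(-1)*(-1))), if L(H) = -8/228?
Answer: 2/57 ≈ 0.035088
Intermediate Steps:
l(E, S) = -5/9 - S/9 (l(E, S) = (5 + S)/(-9) = (5 + S)*(-⅑) = -5/9 - S/9)
L(H) = -2/57 (L(H) = -8*1/228 = -2/57)
-L(l(-16, -2*(-1)*(-1))) = -1*(-2/57) = 2/57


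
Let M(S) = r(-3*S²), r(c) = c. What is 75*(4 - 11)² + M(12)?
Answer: 3243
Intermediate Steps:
M(S) = -3*S²
75*(4 - 11)² + M(12) = 75*(4 - 11)² - 3*12² = 75*(-7)² - 3*144 = 75*49 - 432 = 3675 - 432 = 3243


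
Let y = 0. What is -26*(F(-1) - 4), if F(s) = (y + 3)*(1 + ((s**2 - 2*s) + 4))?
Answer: -520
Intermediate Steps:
F(s) = 15 - 6*s + 3*s**2 (F(s) = (0 + 3)*(1 + ((s**2 - 2*s) + 4)) = 3*(1 + (4 + s**2 - 2*s)) = 3*(5 + s**2 - 2*s) = 15 - 6*s + 3*s**2)
-26*(F(-1) - 4) = -26*((15 - 6*(-1) + 3*(-1)**2) - 4) = -26*((15 + 6 + 3*1) - 4) = -26*((15 + 6 + 3) - 4) = -26*(24 - 4) = -26*20 = -520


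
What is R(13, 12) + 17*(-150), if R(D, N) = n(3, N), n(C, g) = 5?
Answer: -2545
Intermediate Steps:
R(D, N) = 5
R(13, 12) + 17*(-150) = 5 + 17*(-150) = 5 - 2550 = -2545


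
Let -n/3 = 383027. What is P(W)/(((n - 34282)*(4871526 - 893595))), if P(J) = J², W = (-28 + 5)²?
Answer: -279841/4707336361953 ≈ -5.9448e-8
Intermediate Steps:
n = -1149081 (n = -3*383027 = -1149081)
W = 529 (W = (-23)² = 529)
P(W)/(((n - 34282)*(4871526 - 893595))) = 529²/(((-1149081 - 34282)*(4871526 - 893595))) = 279841/((-1183363*3977931)) = 279841/(-4707336361953) = 279841*(-1/4707336361953) = -279841/4707336361953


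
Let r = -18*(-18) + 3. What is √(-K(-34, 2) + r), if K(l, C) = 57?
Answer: 3*√30 ≈ 16.432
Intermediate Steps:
r = 327 (r = 324 + 3 = 327)
√(-K(-34, 2) + r) = √(-1*57 + 327) = √(-57 + 327) = √270 = 3*√30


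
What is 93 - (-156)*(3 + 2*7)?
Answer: 2745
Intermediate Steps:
93 - (-156)*(3 + 2*7) = 93 - (-156)*(3 + 14) = 93 - (-156)*17 = 93 - 156*(-17) = 93 + 2652 = 2745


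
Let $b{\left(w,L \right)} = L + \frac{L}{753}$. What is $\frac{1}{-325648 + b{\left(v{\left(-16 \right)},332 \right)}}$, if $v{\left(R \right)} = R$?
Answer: $- \frac{753}{244962616} \approx -3.0739 \cdot 10^{-6}$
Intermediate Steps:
$b{\left(w,L \right)} = \frac{754 L}{753}$ ($b{\left(w,L \right)} = L + L \frac{1}{753} = L + \frac{L}{753} = \frac{754 L}{753}$)
$\frac{1}{-325648 + b{\left(v{\left(-16 \right)},332 \right)}} = \frac{1}{-325648 + \frac{754}{753} \cdot 332} = \frac{1}{-325648 + \frac{250328}{753}} = \frac{1}{- \frac{244962616}{753}} = - \frac{753}{244962616}$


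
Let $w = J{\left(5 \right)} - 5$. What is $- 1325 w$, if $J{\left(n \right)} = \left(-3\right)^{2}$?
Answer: $-5300$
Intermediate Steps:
$J{\left(n \right)} = 9$
$w = 4$ ($w = 9 - 5 = 4$)
$- 1325 w = \left(-1325\right) 4 = -5300$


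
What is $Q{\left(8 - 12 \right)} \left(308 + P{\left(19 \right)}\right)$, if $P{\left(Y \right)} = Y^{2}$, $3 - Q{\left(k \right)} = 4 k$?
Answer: $12711$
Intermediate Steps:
$Q{\left(k \right)} = 3 - 4 k$
$Q{\left(8 - 12 \right)} \left(308 + P{\left(19 \right)}\right) = \left(3 - 4 \left(8 - 12\right)\right) \left(308 + 19^{2}\right) = \left(3 - 4 \left(8 - 12\right)\right) \left(308 + 361\right) = \left(3 - -16\right) 669 = \left(3 + 16\right) 669 = 19 \cdot 669 = 12711$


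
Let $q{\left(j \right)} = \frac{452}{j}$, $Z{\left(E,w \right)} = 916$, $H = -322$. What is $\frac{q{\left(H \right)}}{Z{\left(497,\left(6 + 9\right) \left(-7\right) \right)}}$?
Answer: $- \frac{113}{73738} \approx -0.0015325$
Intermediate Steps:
$\frac{q{\left(H \right)}}{Z{\left(497,\left(6 + 9\right) \left(-7\right) \right)}} = \frac{452 \frac{1}{-322}}{916} = 452 \left(- \frac{1}{322}\right) \frac{1}{916} = \left(- \frac{226}{161}\right) \frac{1}{916} = - \frac{113}{73738}$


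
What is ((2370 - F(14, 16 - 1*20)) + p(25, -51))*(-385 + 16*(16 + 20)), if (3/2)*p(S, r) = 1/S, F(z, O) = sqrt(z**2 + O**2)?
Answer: 33950632/75 - 382*sqrt(53) ≈ 4.4989e+5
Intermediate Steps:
F(z, O) = sqrt(O**2 + z**2)
p(S, r) = 2/(3*S)
((2370 - F(14, 16 - 1*20)) + p(25, -51))*(-385 + 16*(16 + 20)) = ((2370 - sqrt((16 - 1*20)**2 + 14**2)) + (2/3)/25)*(-385 + 16*(16 + 20)) = ((2370 - sqrt((16 - 20)**2 + 196)) + (2/3)*(1/25))*(-385 + 16*36) = ((2370 - sqrt((-4)**2 + 196)) + 2/75)*(-385 + 576) = ((2370 - sqrt(16 + 196)) + 2/75)*191 = ((2370 - sqrt(212)) + 2/75)*191 = ((2370 - 2*sqrt(53)) + 2/75)*191 = (177752/75 - 2*sqrt(53))*191 = 33950632/75 - 382*sqrt(53)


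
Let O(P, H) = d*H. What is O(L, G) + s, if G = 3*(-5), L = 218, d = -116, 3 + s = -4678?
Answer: -2941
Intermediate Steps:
s = -4681 (s = -3 - 4678 = -4681)
G = -15
O(P, H) = -116*H
O(L, G) + s = -116*(-15) - 4681 = 1740 - 4681 = -2941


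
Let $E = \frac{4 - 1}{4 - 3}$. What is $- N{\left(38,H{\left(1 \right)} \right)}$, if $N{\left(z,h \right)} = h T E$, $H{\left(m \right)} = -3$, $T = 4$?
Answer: $36$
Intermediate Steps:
$E = 3$ ($E = \frac{3}{1} = 3 \cdot 1 = 3$)
$N{\left(z,h \right)} = 12 h$ ($N{\left(z,h \right)} = h 4 \cdot 3 = 4 h 3 = 12 h$)
$- N{\left(38,H{\left(1 \right)} \right)} = - 12 \left(-3\right) = \left(-1\right) \left(-36\right) = 36$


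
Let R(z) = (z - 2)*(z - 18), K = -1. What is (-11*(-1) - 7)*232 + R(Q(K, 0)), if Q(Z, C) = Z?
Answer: 985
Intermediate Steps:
R(z) = (-18 + z)*(-2 + z) (R(z) = (-2 + z)*(-18 + z) = (-18 + z)*(-2 + z))
(-11*(-1) - 7)*232 + R(Q(K, 0)) = (-11*(-1) - 7)*232 + (36 + (-1)² - 20*(-1)) = (11 - 7)*232 + (36 + 1 + 20) = 4*232 + 57 = 928 + 57 = 985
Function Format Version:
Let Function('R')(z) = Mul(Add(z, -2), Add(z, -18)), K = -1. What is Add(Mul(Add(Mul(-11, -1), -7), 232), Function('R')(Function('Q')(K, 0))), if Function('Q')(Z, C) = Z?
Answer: 985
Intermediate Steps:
Function('R')(z) = Mul(Add(-18, z), Add(-2, z)) (Function('R')(z) = Mul(Add(-2, z), Add(-18, z)) = Mul(Add(-18, z), Add(-2, z)))
Add(Mul(Add(Mul(-11, -1), -7), 232), Function('R')(Function('Q')(K, 0))) = Add(Mul(Add(Mul(-11, -1), -7), 232), Add(36, Pow(-1, 2), Mul(-20, -1))) = Add(Mul(Add(11, -7), 232), Add(36, 1, 20)) = Add(Mul(4, 232), 57) = Add(928, 57) = 985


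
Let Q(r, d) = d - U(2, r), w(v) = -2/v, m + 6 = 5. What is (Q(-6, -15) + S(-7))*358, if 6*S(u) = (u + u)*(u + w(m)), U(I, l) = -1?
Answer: -2506/3 ≈ -835.33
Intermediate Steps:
m = -1 (m = -6 + 5 = -1)
Q(r, d) = 1 + d (Q(r, d) = d - 1*(-1) = d + 1 = 1 + d)
S(u) = u*(2 + u)/3 (S(u) = ((u + u)*(u - 2/(-1)))/6 = ((2*u)*(u - 2*(-1)))/6 = ((2*u)*(u + 2))/6 = ((2*u)*(2 + u))/6 = (2*u*(2 + u))/6 = u*(2 + u)/3)
(Q(-6, -15) + S(-7))*358 = ((1 - 15) + (⅓)*(-7)*(2 - 7))*358 = (-14 + (⅓)*(-7)*(-5))*358 = (-14 + 35/3)*358 = -7/3*358 = -2506/3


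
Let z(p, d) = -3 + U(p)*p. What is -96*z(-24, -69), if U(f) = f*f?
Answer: 1327392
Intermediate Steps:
U(f) = f**2
z(p, d) = -3 + p**3 (z(p, d) = -3 + p**2*p = -3 + p**3)
-96*z(-24, -69) = -96*(-3 + (-24)**3) = -96*(-3 - 13824) = -96*(-13827) = 1327392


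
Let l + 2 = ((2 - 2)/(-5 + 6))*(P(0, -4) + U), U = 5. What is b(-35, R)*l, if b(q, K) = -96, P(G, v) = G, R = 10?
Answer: 192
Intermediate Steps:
l = -2 (l = -2 + ((2 - 2)/(-5 + 6))*(0 + 5) = -2 + (0/1)*5 = -2 + (0*1)*5 = -2 + 0*5 = -2 + 0 = -2)
b(-35, R)*l = -96*(-2) = 192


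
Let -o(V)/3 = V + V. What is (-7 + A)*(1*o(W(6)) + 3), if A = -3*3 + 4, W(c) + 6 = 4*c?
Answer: 1260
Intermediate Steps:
W(c) = -6 + 4*c
o(V) = -6*V (o(V) = -3*(V + V) = -6*V)
A = -5 (A = -9 + 4 = -5)
(-7 + A)*(1*o(W(6)) + 3) = (-7 - 5)*(1*(-6*(-6 + 4*6)) + 3) = -12*(1*(-6*(-6 + 24)) + 3) = -12*(1*(-6*18) + 3) = -12*(1*(-108) + 3) = -12*(-108 + 3) = -12*(-105) = 1260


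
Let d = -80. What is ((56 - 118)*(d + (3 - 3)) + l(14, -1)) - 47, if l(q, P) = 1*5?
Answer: 4918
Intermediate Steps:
l(q, P) = 5
((56 - 118)*(d + (3 - 3)) + l(14, -1)) - 47 = ((56 - 118)*(-80 + (3 - 3)) + 5) - 47 = (-62*(-80 + 0) + 5) - 47 = (-62*(-80) + 5) - 47 = (4960 + 5) - 47 = 4965 - 47 = 4918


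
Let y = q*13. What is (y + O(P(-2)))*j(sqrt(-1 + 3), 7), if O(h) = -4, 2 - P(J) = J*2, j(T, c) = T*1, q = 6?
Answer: 74*sqrt(2) ≈ 104.65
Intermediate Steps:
j(T, c) = T
P(J) = 2 - 2*J (P(J) = 2 - J*2 = 2 - 2*J)
y = 78 (y = 6*13 = 78)
(y + O(P(-2)))*j(sqrt(-1 + 3), 7) = (78 - 4)*sqrt(-1 + 3) = 74*sqrt(2)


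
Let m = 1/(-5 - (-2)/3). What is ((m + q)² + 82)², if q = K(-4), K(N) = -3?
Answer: 244046884/28561 ≈ 8544.8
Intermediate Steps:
q = -3
m = -3/13 (m = 1/(-5 - (-2)/3) = 1/(-5 - 1*(-⅔)) = 1/(-5 + ⅔) = 1/(-13/3) = -3/13 ≈ -0.23077)
((m + q)² + 82)² = ((-3/13 - 3)² + 82)² = ((-42/13)² + 82)² = (1764/169 + 82)² = (15622/169)² = 244046884/28561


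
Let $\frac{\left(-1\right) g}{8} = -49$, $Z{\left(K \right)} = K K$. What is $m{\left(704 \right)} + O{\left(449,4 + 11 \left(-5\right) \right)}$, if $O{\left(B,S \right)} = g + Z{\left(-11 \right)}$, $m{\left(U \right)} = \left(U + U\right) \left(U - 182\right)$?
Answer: $735489$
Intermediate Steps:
$m{\left(U \right)} = 2 U \left(-182 + U\right)$
$Z{\left(K \right)} = K^{2}$
$g = 392$ ($g = \left(-8\right) \left(-49\right) = 392$)
$O{\left(B,S \right)} = 513$ ($O{\left(B,S \right)} = 392 + \left(-11\right)^{2} = 392 + 121 = 513$)
$m{\left(704 \right)} + O{\left(449,4 + 11 \left(-5\right) \right)} = 2 \cdot 704 \left(-182 + 704\right) + 513 = 2 \cdot 704 \cdot 522 + 513 = 734976 + 513 = 735489$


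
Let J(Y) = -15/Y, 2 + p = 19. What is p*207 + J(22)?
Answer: 77403/22 ≈ 3518.3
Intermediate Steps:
p = 17 (p = -2 + 19 = 17)
p*207 + J(22) = 17*207 - 15/22 = 3519 - 15*1/22 = 3519 - 15/22 = 77403/22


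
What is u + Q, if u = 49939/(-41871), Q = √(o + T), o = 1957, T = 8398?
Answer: -49939/41871 + √10355 ≈ 100.57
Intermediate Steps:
Q = √10355 (Q = √(1957 + 8398) = √10355 ≈ 101.76)
u = -49939/41871 (u = 49939*(-1/41871) = -49939/41871 ≈ -1.1927)
u + Q = -49939/41871 + √10355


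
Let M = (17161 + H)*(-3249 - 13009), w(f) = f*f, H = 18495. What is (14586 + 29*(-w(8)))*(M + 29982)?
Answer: -7379138836180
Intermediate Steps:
w(f) = f**2
M = -579695248 (M = (17161 + 18495)*(-3249 - 13009) = 35656*(-16258) = -579695248)
(14586 + 29*(-w(8)))*(M + 29982) = (14586 + 29*(-1*8**2))*(-579695248 + 29982) = (14586 + 29*(-1*64))*(-579665266) = (14586 + 29*(-64))*(-579665266) = (14586 - 1856)*(-579665266) = 12730*(-579665266) = -7379138836180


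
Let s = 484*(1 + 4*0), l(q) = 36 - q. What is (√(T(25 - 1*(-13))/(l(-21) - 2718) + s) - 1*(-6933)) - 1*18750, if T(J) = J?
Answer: -11817 + √3427064646/2661 ≈ -11795.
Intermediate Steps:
s = 484 (s = 484*(1 + 0) = 484*1 = 484)
(√(T(25 - 1*(-13))/(l(-21) - 2718) + s) - 1*(-6933)) - 1*18750 = (√((25 - 1*(-13))/((36 - 1*(-21)) - 2718) + 484) - 1*(-6933)) - 1*18750 = (√((25 + 13)/((36 + 21) - 2718) + 484) + 6933) - 18750 = (√(38/(57 - 2718) + 484) + 6933) - 18750 = (√(38/(-2661) + 484) + 6933) - 18750 = (√(38*(-1/2661) + 484) + 6933) - 18750 = (√(-38/2661 + 484) + 6933) - 18750 = (√(1287886/2661) + 6933) - 18750 = (√3427064646/2661 + 6933) - 18750 = (6933 + √3427064646/2661) - 18750 = -11817 + √3427064646/2661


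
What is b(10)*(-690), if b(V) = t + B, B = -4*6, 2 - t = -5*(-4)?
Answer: 28980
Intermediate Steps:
t = -18 (t = 2 - (-5)*(-4) = 2 - 1*20 = 2 - 20 = -18)
B = -24
b(V) = -42 (b(V) = -18 - 24 = -42)
b(10)*(-690) = -42*(-690) = 28980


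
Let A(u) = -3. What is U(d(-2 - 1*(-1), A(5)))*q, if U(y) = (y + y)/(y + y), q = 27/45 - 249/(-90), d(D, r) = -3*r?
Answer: 101/30 ≈ 3.3667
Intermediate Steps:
q = 101/30 (q = 27*(1/45) - 249*(-1/90) = ⅗ + 83/30 = 101/30 ≈ 3.3667)
U(y) = 1 (U(y) = (2*y)/((2*y)) = (2*y)*(1/(2*y)) = 1)
U(d(-2 - 1*(-1), A(5)))*q = 1*(101/30) = 101/30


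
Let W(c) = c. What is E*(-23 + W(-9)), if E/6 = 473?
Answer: -90816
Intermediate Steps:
E = 2838 (E = 6*473 = 2838)
E*(-23 + W(-9)) = 2838*(-23 - 9) = 2838*(-32) = -90816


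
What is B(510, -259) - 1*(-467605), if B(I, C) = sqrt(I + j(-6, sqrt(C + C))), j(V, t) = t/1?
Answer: 467605 + sqrt(510 + I*sqrt(518)) ≈ 4.6763e+5 + 0.50378*I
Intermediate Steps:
j(V, t) = t (j(V, t) = t*1 = t)
B(I, C) = sqrt(I + sqrt(2)*sqrt(C)) (B(I, C) = sqrt(I + sqrt(C + C)) = sqrt(I + sqrt(2*C)) = sqrt(I + sqrt(2)*sqrt(C)))
B(510, -259) - 1*(-467605) = sqrt(510 + sqrt(2)*sqrt(-259)) - 1*(-467605) = sqrt(510 + sqrt(2)*(I*sqrt(259))) + 467605 = sqrt(510 + I*sqrt(518)) + 467605 = 467605 + sqrt(510 + I*sqrt(518))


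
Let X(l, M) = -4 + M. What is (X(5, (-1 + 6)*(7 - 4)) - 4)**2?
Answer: 49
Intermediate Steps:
(X(5, (-1 + 6)*(7 - 4)) - 4)**2 = ((-4 + (-1 + 6)*(7 - 4)) - 4)**2 = ((-4 + 5*3) - 4)**2 = ((-4 + 15) - 4)**2 = (11 - 4)**2 = 7**2 = 49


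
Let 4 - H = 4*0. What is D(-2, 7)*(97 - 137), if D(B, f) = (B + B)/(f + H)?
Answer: 160/11 ≈ 14.545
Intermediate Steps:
H = 4 (H = 4 - 4*0 = 4 - 1*0 = 4 + 0 = 4)
D(B, f) = 2*B/(4 + f) (D(B, f) = (B + B)/(f + 4) = (2*B)/(4 + f) = 2*B/(4 + f))
D(-2, 7)*(97 - 137) = (2*(-2)/(4 + 7))*(97 - 137) = (2*(-2)/11)*(-40) = (2*(-2)*(1/11))*(-40) = -4/11*(-40) = 160/11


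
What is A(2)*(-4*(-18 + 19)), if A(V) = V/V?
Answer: -4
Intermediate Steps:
A(V) = 1
A(2)*(-4*(-18 + 19)) = 1*(-4*(-18 + 19)) = 1*(-4*1) = 1*(-4) = -4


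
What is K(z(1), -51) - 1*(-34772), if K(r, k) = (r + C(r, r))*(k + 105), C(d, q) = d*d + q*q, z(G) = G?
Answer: 34934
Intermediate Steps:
C(d, q) = d² + q²
K(r, k) = (105 + k)*(r + 2*r²) (K(r, k) = (r + (r² + r²))*(k + 105) = (r + 2*r²)*(105 + k) = (105 + k)*(r + 2*r²))
K(z(1), -51) - 1*(-34772) = 1*(105 - 51 + 210*1 + 2*(-51)*1) - 1*(-34772) = 1*(105 - 51 + 210 - 102) + 34772 = 1*162 + 34772 = 162 + 34772 = 34934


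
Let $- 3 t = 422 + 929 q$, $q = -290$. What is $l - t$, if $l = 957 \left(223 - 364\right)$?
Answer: $- \frac{673799}{3} \approx -2.246 \cdot 10^{5}$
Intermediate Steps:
$l = -134937$ ($l = 957 \left(-141\right) = -134937$)
$t = \frac{268988}{3}$ ($t = - \frac{422 + 929 \left(-290\right)}{3} = - \frac{422 - 269410}{3} = \left(- \frac{1}{3}\right) \left(-268988\right) = \frac{268988}{3} \approx 89663.0$)
$l - t = -134937 - \frac{268988}{3} = - \frac{673799}{3}$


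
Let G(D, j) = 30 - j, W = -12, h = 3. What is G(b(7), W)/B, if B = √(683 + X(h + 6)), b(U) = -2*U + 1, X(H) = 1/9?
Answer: 63*√1537/1537 ≈ 1.6070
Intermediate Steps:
X(H) = ⅑
b(U) = 1 - 2*U
B = 2*√1537/3 (B = √(683 + ⅑) = √(6148/9) = 2*√1537/3 ≈ 26.136)
G(b(7), W)/B = (30 - 1*(-12))/((2*√1537/3)) = (30 + 12)*(3*√1537/3074) = 42*(3*√1537/3074) = 63*√1537/1537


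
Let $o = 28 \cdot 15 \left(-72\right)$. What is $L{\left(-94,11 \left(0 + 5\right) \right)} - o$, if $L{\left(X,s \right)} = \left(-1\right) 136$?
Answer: $30104$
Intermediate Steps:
$L{\left(X,s \right)} = -136$
$o = -30240$ ($o = 420 \left(-72\right) = -30240$)
$L{\left(-94,11 \left(0 + 5\right) \right)} - o = -136 - -30240 = -136 + 30240 = 30104$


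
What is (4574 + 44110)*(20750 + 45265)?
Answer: 3213874260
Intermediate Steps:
(4574 + 44110)*(20750 + 45265) = 48684*66015 = 3213874260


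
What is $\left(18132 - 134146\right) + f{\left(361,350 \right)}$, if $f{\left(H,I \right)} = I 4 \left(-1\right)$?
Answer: $-117414$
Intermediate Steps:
$f{\left(H,I \right)} = - 4 I$ ($f{\left(H,I \right)} = 4 I \left(-1\right) = - 4 I$)
$\left(18132 - 134146\right) + f{\left(361,350 \right)} = \left(18132 - 134146\right) - 1400 = -116014 - 1400 = -117414$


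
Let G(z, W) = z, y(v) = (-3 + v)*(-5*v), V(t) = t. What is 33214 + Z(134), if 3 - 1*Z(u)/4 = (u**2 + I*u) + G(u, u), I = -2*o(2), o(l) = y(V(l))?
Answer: -28414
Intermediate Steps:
y(v) = -5*v*(-3 + v)
o(l) = 5*l*(3 - l)
I = -20 (I = -10*2*(3 - 1*2) = -10*2*(3 - 2) = -10*2 = -2*10 = -20)
Z(u) = 12 - 4*u**2 + 76*u (Z(u) = 12 - 4*((u**2 - 20*u) + u) = 12 - 4*(u**2 - 19*u) = 12 + (-4*u**2 + 76*u) = 12 - 4*u**2 + 76*u)
33214 + Z(134) = 33214 + (12 - 4*134**2 + 76*134) = 33214 + (12 - 4*17956 + 10184) = 33214 + (12 - 71824 + 10184) = 33214 - 61628 = -28414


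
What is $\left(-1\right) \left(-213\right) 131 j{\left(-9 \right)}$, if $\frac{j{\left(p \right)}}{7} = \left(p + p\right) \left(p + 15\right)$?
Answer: $-21094668$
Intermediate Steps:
$j{\left(p \right)} = 14 p \left(15 + p\right)$ ($j{\left(p \right)} = 7 \left(p + p\right) \left(p + 15\right) = 7 \cdot 2 p \left(15 + p\right) = 14 p \left(15 + p\right)$)
$\left(-1\right) \left(-213\right) 131 j{\left(-9 \right)} = \left(-1\right) \left(-213\right) 131 \cdot 14 \left(-9\right) \left(15 - 9\right) = 213 \cdot 131 \cdot 14 \left(-9\right) 6 = 27903 \left(-756\right) = -21094668$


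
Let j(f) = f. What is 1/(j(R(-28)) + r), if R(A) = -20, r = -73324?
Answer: -1/73344 ≈ -1.3634e-5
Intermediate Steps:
1/(j(R(-28)) + r) = 1/(-20 - 73324) = 1/(-73344) = -1/73344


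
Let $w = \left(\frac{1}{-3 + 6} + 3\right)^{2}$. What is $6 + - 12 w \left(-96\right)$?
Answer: $12806$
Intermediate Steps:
$w = \frac{100}{9}$ ($w = \left(\frac{1}{3} + 3\right)^{2} = \left(\frac{10}{3}\right)^{2} = \frac{100}{9} \approx 11.111$)
$6 + - 12 w \left(-96\right) = 6 + \left(-12\right) \frac{100}{9} \left(-96\right) = 6 - -12800 = 6 + 12800 = 12806$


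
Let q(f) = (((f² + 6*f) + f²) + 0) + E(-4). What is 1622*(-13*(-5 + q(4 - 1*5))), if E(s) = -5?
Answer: 295204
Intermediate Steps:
q(f) = -5 + 2*f² + 6*f (q(f) = (((f² + 6*f) + f²) + 0) - 5 = ((2*f² + 6*f) + 0) - 5 = (2*f² + 6*f) - 5 = -5 + 2*f² + 6*f)
1622*(-13*(-5 + q(4 - 1*5))) = 1622*(-13*(-5 + (-5 + 2*(4 - 1*5)² + 6*(4 - 1*5)))) = 1622*(-13*(-5 + (-5 + 2*(4 - 5)² + 6*(4 - 5)))) = 1622*(-13*(-5 + (-5 + 2*(-1)² + 6*(-1)))) = 1622*(-13*(-5 + (-5 + 2*1 - 6))) = 1622*(-13*(-5 + (-5 + 2 - 6))) = 1622*(-13*(-5 - 9)) = 1622*(-13*(-14)) = 1622*182 = 295204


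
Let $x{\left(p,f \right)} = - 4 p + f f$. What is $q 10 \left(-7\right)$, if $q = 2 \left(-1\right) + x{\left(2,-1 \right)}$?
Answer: $630$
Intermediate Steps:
$x{\left(p,f \right)} = f^{2} - 4 p$ ($x{\left(p,f \right)} = - 4 p + f^{2} = f^{2} - 4 p$)
$q = -9$ ($q = 2 \left(-1\right) + \left(\left(-1\right)^{2} - 8\right) = -2 + \left(1 - 8\right) = -2 - 7 = -9$)
$q 10 \left(-7\right) = \left(-9\right) 10 \left(-7\right) = \left(-90\right) \left(-7\right) = 630$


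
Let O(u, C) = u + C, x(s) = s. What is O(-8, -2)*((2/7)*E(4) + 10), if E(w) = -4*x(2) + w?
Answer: -620/7 ≈ -88.571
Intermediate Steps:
O(u, C) = C + u
E(w) = -8 + w (E(w) = -4*2 + w = -8 + w)
O(-8, -2)*((2/7)*E(4) + 10) = (-2 - 8)*((2/7)*(-8 + 4) + 10) = -10*((2*(⅐))*(-4) + 10) = -10*((2/7)*(-4) + 10) = -10*(-8/7 + 10) = -10*62/7 = -620/7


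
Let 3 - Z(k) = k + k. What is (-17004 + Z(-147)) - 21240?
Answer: -37947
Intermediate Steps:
Z(k) = 3 - 2*k (Z(k) = 3 - (k + k) = 3 - 2*k)
(-17004 + Z(-147)) - 21240 = (-17004 + (3 - 2*(-147))) - 21240 = (-17004 + (3 + 294)) - 21240 = (-17004 + 297) - 21240 = -16707 - 21240 = -37947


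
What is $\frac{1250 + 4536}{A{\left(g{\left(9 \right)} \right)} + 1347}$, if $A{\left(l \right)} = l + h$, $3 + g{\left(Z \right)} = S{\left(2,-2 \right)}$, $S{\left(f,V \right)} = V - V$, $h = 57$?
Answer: $\frac{5786}{1401} \approx 4.1299$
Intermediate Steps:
$S{\left(f,V \right)} = 0$
$g{\left(Z \right)} = -3$ ($g{\left(Z \right)} = -3 + 0 = -3$)
$A{\left(l \right)} = 57 + l$ ($A{\left(l \right)} = l + 57 = 57 + l$)
$\frac{1250 + 4536}{A{\left(g{\left(9 \right)} \right)} + 1347} = \frac{1250 + 4536}{\left(57 - 3\right) + 1347} = \frac{5786}{54 + 1347} = \frac{5786}{1401}$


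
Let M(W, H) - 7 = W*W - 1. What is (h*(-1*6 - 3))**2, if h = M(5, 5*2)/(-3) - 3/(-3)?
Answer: 7056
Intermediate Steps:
M(W, H) = 6 + W**2 (M(W, H) = 7 + (W*W - 1) = 7 + (W**2 - 1) = 7 + (-1 + W**2) = 6 + W**2)
h = -28/3 (h = (6 + 5**2)/(-3) - 3/(-3) = (6 + 25)*(-1/3) - 3*(-1/3) = 31*(-1/3) + 1 = -31/3 + 1 = -28/3 ≈ -9.3333)
(h*(-1*6 - 3))**2 = (-28*(-1*6 - 3)/3)**2 = (-28*(-6 - 3)/3)**2 = (-28/3*(-9))**2 = 84**2 = 7056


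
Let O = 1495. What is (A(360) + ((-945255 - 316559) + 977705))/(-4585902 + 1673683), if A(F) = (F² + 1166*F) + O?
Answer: -266746/2912219 ≈ -0.091595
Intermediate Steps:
A(F) = 1495 + F² + 1166*F (A(F) = (F² + 1166*F) + 1495 = 1495 + F² + 1166*F)
(A(360) + ((-945255 - 316559) + 977705))/(-4585902 + 1673683) = ((1495 + 360² + 1166*360) + ((-945255 - 316559) + 977705))/(-4585902 + 1673683) = ((1495 + 129600 + 419760) + (-1261814 + 977705))/(-2912219) = (550855 - 284109)*(-1/2912219) = 266746*(-1/2912219) = -266746/2912219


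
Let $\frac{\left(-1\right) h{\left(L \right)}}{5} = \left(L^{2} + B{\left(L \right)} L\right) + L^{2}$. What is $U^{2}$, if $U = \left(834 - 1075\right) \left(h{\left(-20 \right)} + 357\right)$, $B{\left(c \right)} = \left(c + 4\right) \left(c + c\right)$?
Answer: $211587192405369$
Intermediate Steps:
$B{\left(c \right)} = 2 c \left(4 + c\right)$ ($B{\left(c \right)} = \left(4 + c\right) 2 c = 2 c \left(4 + c\right)$)
$h{\left(L \right)} = - 10 L^{2} - 10 L^{2} \left(4 + L\right)$ ($h{\left(L \right)} = - 5 \left(\left(L^{2} + 2 L \left(4 + L\right) L\right) + L^{2}\right) = - 5 \left(\left(L^{2} + 2 L^{2} \left(4 + L\right)\right) + L^{2}\right) = - 5 \left(2 L^{2} + 2 L^{2} \left(4 + L\right)\right) = - 10 L^{2} - 10 L^{2} \left(4 + L\right)$)
$U = -14546037$ ($U = \left(834 - 1075\right) \left(- 10 \left(-20\right)^{2} \left(5 - 20\right) + 357\right) = - 241 \left(\left(-10\right) 400 \left(-15\right) + 357\right) = - 241 \left(60000 + 357\right) = \left(-241\right) 60357 = -14546037$)
$U^{2} = \left(-14546037\right)^{2} = 211587192405369$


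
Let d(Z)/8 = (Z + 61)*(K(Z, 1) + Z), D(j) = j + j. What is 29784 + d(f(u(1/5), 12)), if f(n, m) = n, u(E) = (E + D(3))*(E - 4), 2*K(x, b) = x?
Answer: 11999352/625 ≈ 19199.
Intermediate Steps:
K(x, b) = x/2
D(j) = 2*j
u(E) = (-4 + E)*(6 + E) (u(E) = (E + 2*3)*(E - 4) = (E + 6)*(-4 + E) = (6 + E)*(-4 + E) = (-4 + E)*(6 + E))
d(Z) = 12*Z*(61 + Z) (d(Z) = 8*((Z + 61)*(Z/2 + Z)) = 8*((61 + Z)*(3*Z/2)) = 8*(3*Z*(61 + Z)/2) = 12*Z*(61 + Z))
29784 + d(f(u(1/5), 12)) = 29784 + 12*(-24 + (1/5)² + 2/5)*(61 + (-24 + (1/5)² + 2/5)) = 29784 + 12*(-24 + (⅕)² + 2*(⅕))*(61 + (-24 + (⅕)² + 2*(⅕))) = 29784 + 12*(-24 + 1/25 + ⅖)*(61 + (-24 + 1/25 + ⅖)) = 29784 + 12*(-589/25)*(61 - 589/25) = 29784 + 12*(-589/25)*(936/25) = 29784 - 6615648/625 = 11999352/625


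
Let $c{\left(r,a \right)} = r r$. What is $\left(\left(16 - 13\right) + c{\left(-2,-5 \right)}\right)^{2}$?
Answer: $49$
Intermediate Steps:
$c{\left(r,a \right)} = r^{2}$
$\left(\left(16 - 13\right) + c{\left(-2,-5 \right)}\right)^{2} = \left(\left(16 - 13\right) + \left(-2\right)^{2}\right)^{2} = \left(3 + 4\right)^{2} = 7^{2} = 49$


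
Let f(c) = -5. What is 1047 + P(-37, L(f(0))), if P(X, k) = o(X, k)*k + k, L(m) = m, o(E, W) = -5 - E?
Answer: 882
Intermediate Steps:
P(X, k) = k + k*(-5 - X) (P(X, k) = (-5 - X)*k + k = k*(-5 - X) + k = k + k*(-5 - X))
1047 + P(-37, L(f(0))) = 1047 - 1*(-5)*(4 - 37) = 1047 - 1*(-5)*(-33) = 1047 - 165 = 882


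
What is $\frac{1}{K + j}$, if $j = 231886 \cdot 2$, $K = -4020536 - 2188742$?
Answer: $- \frac{1}{5745506} \approx -1.7405 \cdot 10^{-7}$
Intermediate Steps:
$K = -6209278$ ($K = -4020536 - 2188742 = -6209278$)
$j = 463772$
$\frac{1}{K + j} = \frac{1}{-6209278 + 463772} = \frac{1}{-5745506} = - \frac{1}{5745506}$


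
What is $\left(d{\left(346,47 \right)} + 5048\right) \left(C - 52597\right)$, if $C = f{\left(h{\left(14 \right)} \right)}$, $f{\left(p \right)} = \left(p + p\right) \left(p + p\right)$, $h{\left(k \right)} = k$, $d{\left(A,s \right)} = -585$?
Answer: $-231241419$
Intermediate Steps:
$f{\left(p \right)} = 4 p^{2}$ ($f{\left(p \right)} = 2 p 2 p = 4 p^{2}$)
$C = 784$ ($C = 4 \cdot 14^{2} = 4 \cdot 196 = 784$)
$\left(d{\left(346,47 \right)} + 5048\right) \left(C - 52597\right) = \left(-585 + 5048\right) \left(784 - 52597\right) = 4463 \left(-51813\right) = -231241419$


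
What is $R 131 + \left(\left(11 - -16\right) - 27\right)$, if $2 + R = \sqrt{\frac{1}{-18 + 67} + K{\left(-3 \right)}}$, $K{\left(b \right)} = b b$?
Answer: $-262 + \frac{131 \sqrt{442}}{7} \approx 131.45$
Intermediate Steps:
$K{\left(b \right)} = b^{2}$
$R = -2 + \frac{\sqrt{442}}{7}$ ($R = -2 + \sqrt{\frac{1}{-18 + 67} + \left(-3\right)^{2}} = -2 + \sqrt{\frac{1}{49} + 9} = -2 + \sqrt{\frac{442}{49}} = -2 + \frac{\sqrt{442}}{7} \approx 1.0034$)
$R 131 + \left(\left(11 - -16\right) - 27\right) = \left(-2 + \frac{\sqrt{442}}{7}\right) 131 + \left(\left(11 - -16\right) - 27\right) = \left(-262 + \frac{131 \sqrt{442}}{7}\right) + \left(\left(11 + 16\right) - 27\right) = \left(-262 + \frac{131 \sqrt{442}}{7}\right) + \left(27 - 27\right) = \left(-262 + \frac{131 \sqrt{442}}{7}\right) + 0 = -262 + \frac{131 \sqrt{442}}{7}$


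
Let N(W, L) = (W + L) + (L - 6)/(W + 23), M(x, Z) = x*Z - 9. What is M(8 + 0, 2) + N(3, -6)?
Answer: 46/13 ≈ 3.5385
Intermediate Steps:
M(x, Z) = -9 + Z*x (M(x, Z) = Z*x - 9 = -9 + Z*x)
N(W, L) = L + W + (-6 + L)/(23 + W) (N(W, L) = (L + W) + (-6 + L)/(23 + W) = L + W + (-6 + L)/(23 + W))
M(8 + 0, 2) + N(3, -6) = (-9 + 2*(8 + 0)) + (-6 + 3**2 + 23*3 + 24*(-6) - 6*3)/(23 + 3) = (-9 + 2*8) + (-6 + 9 + 69 - 144 - 18)/26 = (-9 + 16) + (1/26)*(-90) = 7 - 45/13 = 46/13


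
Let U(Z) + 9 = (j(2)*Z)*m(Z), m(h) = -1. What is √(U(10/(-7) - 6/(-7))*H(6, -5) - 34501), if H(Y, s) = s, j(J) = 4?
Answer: 6*I*√46914/7 ≈ 185.65*I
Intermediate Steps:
U(Z) = -9 - 4*Z (U(Z) = -9 + (4*Z)*(-1) = -9 - 4*Z)
√(U(10/(-7) - 6/(-7))*H(6, -5) - 34501) = √((-9 - 4*(10/(-7) - 6/(-7)))*(-5) - 34501) = √((-9 - 4*(10*(-⅐) - 6*(-⅐)))*(-5) - 34501) = √((-9 - 4*(-10/7 + 6/7))*(-5) - 34501) = √((-9 - 4*(-4/7))*(-5) - 34501) = √((-9 + 16/7)*(-5) - 34501) = √(-47/7*(-5) - 34501) = √(235/7 - 34501) = √(-241272/7) = 6*I*√46914/7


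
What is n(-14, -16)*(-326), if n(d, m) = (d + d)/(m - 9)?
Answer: -9128/25 ≈ -365.12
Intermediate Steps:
n(d, m) = 2*d/(-9 + m) (n(d, m) = (2*d)/(-9 + m) = 2*d/(-9 + m))
n(-14, -16)*(-326) = (2*(-14)/(-9 - 16))*(-326) = (2*(-14)/(-25))*(-326) = (2*(-14)*(-1/25))*(-326) = (28/25)*(-326) = -9128/25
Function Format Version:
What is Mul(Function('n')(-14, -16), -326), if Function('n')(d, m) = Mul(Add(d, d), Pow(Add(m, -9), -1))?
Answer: Rational(-9128, 25) ≈ -365.12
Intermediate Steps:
Function('n')(d, m) = Mul(2, d, Pow(Add(-9, m), -1)) (Function('n')(d, m) = Mul(Mul(2, d), Pow(Add(-9, m), -1)) = Mul(2, d, Pow(Add(-9, m), -1)))
Mul(Function('n')(-14, -16), -326) = Mul(Mul(2, -14, Pow(Add(-9, -16), -1)), -326) = Mul(Mul(2, -14, Pow(-25, -1)), -326) = Mul(Mul(2, -14, Rational(-1, 25)), -326) = Mul(Rational(28, 25), -326) = Rational(-9128, 25)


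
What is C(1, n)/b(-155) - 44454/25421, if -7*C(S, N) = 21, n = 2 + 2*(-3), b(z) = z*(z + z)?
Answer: -2136090963/1221479050 ≈ -1.7488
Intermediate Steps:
b(z) = 2*z² (b(z) = z*(2*z) = 2*z²)
n = -4 (n = 2 - 6 = -4)
C(S, N) = -3 (C(S, N) = -⅐*21 = -3)
C(1, n)/b(-155) - 44454/25421 = -3/(2*(-155)²) - 44454/25421 = -3/(2*24025) - 44454*1/25421 = -3/48050 - 44454/25421 = -2136090963/1221479050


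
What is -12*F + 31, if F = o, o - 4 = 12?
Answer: -161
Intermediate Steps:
o = 16 (o = 4 + 12 = 16)
F = 16
-12*F + 31 = -12*16 + 31 = -192 + 31 = -161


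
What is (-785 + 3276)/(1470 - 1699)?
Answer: -2491/229 ≈ -10.878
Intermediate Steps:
(-785 + 3276)/(1470 - 1699) = 2491/(-229) = 2491*(-1/229) = -2491/229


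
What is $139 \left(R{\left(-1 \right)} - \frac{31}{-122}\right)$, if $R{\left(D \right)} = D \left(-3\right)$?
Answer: $\frac{55183}{122} \approx 452.32$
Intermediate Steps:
$R{\left(D \right)} = - 3 D$
$139 \left(R{\left(-1 \right)} - \frac{31}{-122}\right) = 139 \left(\left(-3\right) \left(-1\right) - \frac{31}{-122}\right) = 139 \left(3 - - \frac{31}{122}\right) = 139 \left(3 + \frac{31}{122}\right) = 139 \cdot \frac{397}{122} = \frac{55183}{122}$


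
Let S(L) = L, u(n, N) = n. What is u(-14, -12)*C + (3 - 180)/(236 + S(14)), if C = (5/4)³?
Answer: -112207/4000 ≈ -28.052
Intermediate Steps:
C = 125/64 (C = (5*(¼))³ = (5/4)³ = 125/64 ≈ 1.9531)
u(-14, -12)*C + (3 - 180)/(236 + S(14)) = -14*125/64 + (3 - 180)/(236 + 14) = -875/32 - 177/250 = -112207/4000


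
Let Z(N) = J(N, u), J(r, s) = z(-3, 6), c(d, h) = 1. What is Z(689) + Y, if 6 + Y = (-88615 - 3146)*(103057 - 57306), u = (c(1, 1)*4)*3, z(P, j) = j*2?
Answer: -4198157505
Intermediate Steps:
z(P, j) = 2*j
u = 12 (u = (1*4)*3 = 4*3 = 12)
Y = -4198157517 (Y = -6 + (-88615 - 3146)*(103057 - 57306) = -6 - 91761*45751 = -6 - 4198157511 = -4198157517)
J(r, s) = 12 (J(r, s) = 2*6 = 12)
Z(N) = 12
Z(689) + Y = 12 - 4198157517 = -4198157505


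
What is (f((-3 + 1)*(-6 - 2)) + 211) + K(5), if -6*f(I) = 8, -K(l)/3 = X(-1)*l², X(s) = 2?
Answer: 179/3 ≈ 59.667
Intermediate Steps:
K(l) = -6*l²
f(I) = -4/3 (f(I) = -⅙*8 = -4/3)
(f((-3 + 1)*(-6 - 2)) + 211) + K(5) = (-4/3 + 211) - 6*5² = 629/3 - 6*25 = 629/3 - 150 = 179/3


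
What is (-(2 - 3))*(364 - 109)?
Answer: 255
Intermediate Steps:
(-(2 - 3))*(364 - 109) = -1*(-1)*255 = 1*255 = 255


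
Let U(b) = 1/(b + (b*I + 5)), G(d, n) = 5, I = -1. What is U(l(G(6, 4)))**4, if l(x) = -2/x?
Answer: 1/625 ≈ 0.0016000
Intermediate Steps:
U(b) = 1/5 (U(b) = 1/(b + (b*(-1) + 5)) = 1/(b + (-b + 5)) = 1/(b + (5 - b)) = 1/5)
U(l(G(6, 4)))**4 = (1/5)**4 = 1/625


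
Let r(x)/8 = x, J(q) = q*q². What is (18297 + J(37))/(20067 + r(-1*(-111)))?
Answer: 13790/4191 ≈ 3.2904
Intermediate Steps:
J(q) = q³
r(x) = 8*x
(18297 + J(37))/(20067 + r(-1*(-111))) = (18297 + 37³)/(20067 + 8*(-1*(-111))) = (18297 + 50653)/(20067 + 8*111) = 68950/(20067 + 888) = 68950/20955 = 68950*(1/20955) = 13790/4191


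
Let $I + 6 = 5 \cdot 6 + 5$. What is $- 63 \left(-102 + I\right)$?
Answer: $4599$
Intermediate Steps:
$I = 29$ ($I = -6 + \left(5 \cdot 6 + 5\right) = -6 + \left(30 + 5\right) = -6 + 35 = 29$)
$- 63 \left(-102 + I\right) = - 63 \left(-102 + 29\right) = \left(-63\right) \left(-73\right) = 4599$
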